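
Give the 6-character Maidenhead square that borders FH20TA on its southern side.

FG29tx

Latitude subsquare a = 0; −1 → -1, wraps to 23 = x, carry into square.
Latitude square 0; −1 → -1, wraps to 9, carry into field.
Latitude field H = 7; −1 → 6 = G.
The longitude characters are unchanged.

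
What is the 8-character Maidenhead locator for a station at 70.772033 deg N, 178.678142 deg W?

Add 180° to longitude and 90° to latitude: 1.32186, 160.77203.
Field: 1.32186/20 → 0 → A, 160.77203/10 → 16 → Q; chars AQ.
Square: 1.32186/2 → 0, 0.77203/1 → 0; chars 00.
Subsquare: 1.32186/0.0833333 → 15 → p, 0.77203/0.0416667 → 18 → s; chars ps.
Extended square: 0.07186/0.00833333 → 8, 0.02203/0.00416667 → 5; chars 85.

AQ00ps85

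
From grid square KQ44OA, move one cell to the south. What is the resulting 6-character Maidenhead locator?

KQ43ox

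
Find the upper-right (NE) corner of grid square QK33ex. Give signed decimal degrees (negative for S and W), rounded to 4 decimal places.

14.0000, 146.4167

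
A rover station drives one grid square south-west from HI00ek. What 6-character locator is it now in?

HI00dj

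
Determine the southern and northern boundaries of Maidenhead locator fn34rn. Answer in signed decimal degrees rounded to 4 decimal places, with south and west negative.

44.5417, 44.5833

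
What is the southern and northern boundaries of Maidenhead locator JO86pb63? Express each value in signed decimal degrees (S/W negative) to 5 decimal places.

Field J=9, O=14: +9·20° lon, +14·10° lat → SW at lon 0°, lat 50°.
Square 8, 6: +8·2° lon, +6·1° lat → SW at lon 16°, lat 56°.
Subsquare p=15, b=1: +15·0.0833333° lon, +1·0.0416667° lat → SW at lon 17.25°, lat 56.0417°.
Extended square 6, 3: +6·0.00833333° lon, +3·0.00416667° lat → SW at lon 17.3°, lat 56.0542°.
Cell spans 0.00833333° lon × 0.00416667° lat.
south 56.05417, north 56.05833.

56.05417, 56.05833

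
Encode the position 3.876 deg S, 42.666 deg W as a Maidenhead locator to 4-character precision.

GI86

Shift to the Maidenhead origin (180°W, 90°S): lon 137.33, lat 86.12.
Field (20°×10°, letters A–R): 137.33/20 → 6 → G, 86.12/10 → 8 → I; chars GI.
Square (2°×1°, digits 0–9): 17.33/2 → 8, 6.12/1 → 6; chars 86.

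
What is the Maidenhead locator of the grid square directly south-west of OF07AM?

NF97xl

Longitude subsquare a = 0; −1 → -1, wraps to 23 = x, carry into square.
Longitude square 0; −1 → -1, wraps to 9, carry into field.
Longitude field O = 14; −1 → 13 = N.
Latitude subsquare m = 12; −1 → 11 = l.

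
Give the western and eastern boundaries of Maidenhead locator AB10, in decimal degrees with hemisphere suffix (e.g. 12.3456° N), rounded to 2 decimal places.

178.00° W, 176.00° W

Field A=0, B=1: +0·20° lon, +1·10° lat → SW at lon -180°, lat -80°.
Square 1, 0: +1·2° lon, +0·1° lat → SW at lon -178°, lat -80°.
Cell spans 2° lon × 1° lat.
west 178.00° W, east 176.00° W.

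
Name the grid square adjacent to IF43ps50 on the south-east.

Longitude extended square 5; +1 → 6.
Latitude extended square 0; −1 → -1, wraps to 9, carry into subsquare.
Latitude subsquare s = 18; −1 → 17 = r.

IF43pr69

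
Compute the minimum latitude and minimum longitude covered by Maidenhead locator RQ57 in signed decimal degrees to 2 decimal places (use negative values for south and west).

Field R=17, Q=16: +17·20° lon, +16·10° lat → SW at lon 160°, lat 70°.
Square 5, 7: +5·2° lon, +7·1° lat → SW at lon 170°, lat 77°.
latitude 77.00, longitude 170.00.

77.00, 170.00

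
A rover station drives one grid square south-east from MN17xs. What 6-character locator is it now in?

Longitude subsquare x = 23; +1 → 24, wraps to 0 = a, carry into square.
Longitude square 1; +1 → 2.
Latitude subsquare s = 18; −1 → 17 = r.

MN27ar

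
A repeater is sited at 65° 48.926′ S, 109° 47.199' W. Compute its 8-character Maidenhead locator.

DC54ce54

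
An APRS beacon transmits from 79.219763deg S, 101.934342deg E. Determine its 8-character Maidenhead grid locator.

OB00xs27

Add 180° to longitude and 90° to latitude: 281.93434, 10.78024.
Field: 281.93434/20 → 14 → O, 10.78024/10 → 1 → B; chars OB.
Square: 1.93434/2 → 0, 0.78024/1 → 0; chars 00.
Subsquare: 1.93434/0.0833333 → 23 → x, 0.78024/0.0416667 → 18 → s; chars xs.
Extended square: 0.01768/0.00833333 → 2, 0.03024/0.00416667 → 7; chars 27.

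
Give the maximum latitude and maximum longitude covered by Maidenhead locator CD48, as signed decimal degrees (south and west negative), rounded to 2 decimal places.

Field C=2, D=3: +2·20° lon, +3·10° lat → SW at lon -140°, lat -60°.
Square 4, 8: +4·2° lon, +8·1° lat → SW at lon -132°, lat -52°.
Cell spans 2° lon × 1° lat. NE corner is SW corner plus one full cell.
latitude -51.00, longitude -130.00.

-51.00, -130.00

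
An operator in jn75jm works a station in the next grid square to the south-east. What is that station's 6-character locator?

Longitude subsquare j = 9; +1 → 10 = k.
Latitude subsquare m = 12; −1 → 11 = l.

JN75kl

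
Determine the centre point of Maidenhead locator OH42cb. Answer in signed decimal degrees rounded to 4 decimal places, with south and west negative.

-17.9375, 108.2083

Field O=14, H=7: +14·20° lon, +7·10° lat → SW at lon 100°, lat -20°.
Square 4, 2: +4·2° lon, +2·1° lat → SW at lon 108°, lat -18°.
Subsquare c=2, b=1: +2·0.0833333° lon, +1·0.0416667° lat → SW at lon 108.167°, lat -17.9583°.
Cell spans 0.0833333° lon × 0.0416667° lat. Centre is SW corner plus half of each.
latitude -17.9375, longitude 108.2083.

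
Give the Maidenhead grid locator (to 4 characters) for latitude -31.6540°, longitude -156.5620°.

BF18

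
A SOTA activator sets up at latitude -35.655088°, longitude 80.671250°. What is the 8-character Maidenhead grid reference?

Offset from 180°W / 90°S: lon 260.67125°, lat 54.34491°.
Field: lon ⌊260.67125/20⌋ = 13 → N; lat ⌊54.34491/10⌋ = 5 → F.
Square: lon ⌊0.67125/2⌋ = 0; lat ⌊4.34491/1⌋ = 4.
Subsquare: lon ⌊0.67125/0.0833333⌋ = 8 → i; lat ⌊0.34491/0.0416667⌋ = 8 → i.
Extended square: lon ⌊0.00458/0.00833333⌋ = 0; lat ⌊0.01158/0.00416667⌋ = 2.

NF04ii02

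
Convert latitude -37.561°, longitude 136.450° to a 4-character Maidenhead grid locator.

PF82

Offset from 180°W / 90°S: lon 316.45°, lat 52.44°.
Field (20°×10°, letters A–R): lon ⌊316.45/20⌋ = 15 → P; lat ⌊52.44/10⌋ = 5 → F.
Square (2°×1°, digits 0–9): lon ⌊16.45/2⌋ = 8; lat ⌊2.44/1⌋ = 2.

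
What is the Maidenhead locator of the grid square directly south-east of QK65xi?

QK75ah

Longitude subsquare x = 23; +1 → 24, wraps to 0 = a, carry into square.
Longitude square 6; +1 → 7.
Latitude subsquare i = 8; −1 → 7 = h.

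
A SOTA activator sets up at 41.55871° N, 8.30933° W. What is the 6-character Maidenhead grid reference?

Offset from 180°W / 90°S: lon 171.6907°, lat 131.5587°.
Field: 171.6907/20 → 8 → I, 131.5587/10 → 13 → N; chars IN.
Square: 11.6907/2 → 5, 1.5587/1 → 1; chars 51.
Subsquare: 1.6907/0.0833333 → 20 → u, 0.5587/0.0416667 → 13 → n; chars un.

IN51un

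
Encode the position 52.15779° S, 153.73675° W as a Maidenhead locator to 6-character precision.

BD37du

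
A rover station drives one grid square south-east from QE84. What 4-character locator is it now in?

Longitude square 8; +1 → 9.
Latitude square 4; −1 → 3.

QE93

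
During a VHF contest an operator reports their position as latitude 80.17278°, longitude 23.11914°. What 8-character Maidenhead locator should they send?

Add 180° to longitude and 90° to latitude: 203.11914, 170.17278.
Field (20°×10°, letters A–R): 203.11914/20 → 10 → K, 170.17278/10 → 17 → R; chars KR.
Square (2°×1°, digits 0–9): 3.11914/2 → 1, 0.17278/1 → 0; chars 10.
Subsquare (5′×2.5′, letters a–x): 1.11914/0.0833333 → 13 → n, 0.17278/0.0416667 → 4 → e; chars ne.
Extended square (30″×15″, digits 0–9): 0.03581/0.00833333 → 4, 0.00611/0.00416667 → 1; chars 41.

KR10ne41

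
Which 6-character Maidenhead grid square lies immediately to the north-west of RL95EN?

RL95do

Longitude subsquare e = 4; −1 → 3 = d.
Latitude subsquare n = 13; +1 → 14 = o.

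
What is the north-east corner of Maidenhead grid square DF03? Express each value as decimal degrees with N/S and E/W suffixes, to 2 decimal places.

36.00° S, 118.00° W

Field D=3, F=5: +3·20° lon, +5·10° lat → SW at lon -120°, lat -40°.
Square 0, 3: +0·2° lon, +3·1° lat → SW at lon -120°, lat -37°.
Cell spans 2° lon × 1° lat. NE corner is SW corner plus one full cell.
latitude 36.00° S, longitude 118.00° W.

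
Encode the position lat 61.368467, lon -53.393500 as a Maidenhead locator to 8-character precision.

Offset from 180°W / 90°S: lon 126.60650°, lat 151.36847°.
Field: 126.60650/20 → 6 → G, 151.36847/10 → 15 → P; chars GP.
Square: 6.60650/2 → 3, 1.36847/1 → 1; chars 31.
Subsquare: 0.60650/0.0833333 → 7 → h, 0.36847/0.0416667 → 8 → i; chars hi.
Extended square: 0.02317/0.00833333 → 2, 0.03513/0.00416667 → 8; chars 28.

GP31hi28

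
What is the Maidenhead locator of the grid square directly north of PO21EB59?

PO21ec50

Latitude extended square 9; +1 → 10, wraps to 0, carry into subsquare.
Latitude subsquare b = 1; +1 → 2 = c.
The longitude characters are unchanged.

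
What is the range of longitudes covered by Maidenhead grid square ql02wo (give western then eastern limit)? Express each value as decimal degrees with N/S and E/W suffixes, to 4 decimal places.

141.8333° E, 141.9167° E

Field Q=16, L=11: +16·20° lon, +11·10° lat → SW at lon 140°, lat 20°.
Square 0, 2: +0·2° lon, +2·1° lat → SW at lon 140°, lat 22°.
Subsquare w=22, o=14: +22·0.0833333° lon, +14·0.0416667° lat → SW at lon 141.833°, lat 22.5833°.
Cell spans 0.0833333° lon × 0.0416667° lat.
west 141.8333° E, east 141.9167° E.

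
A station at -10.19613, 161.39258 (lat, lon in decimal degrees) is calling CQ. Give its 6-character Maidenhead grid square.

RH09qt

Offset from 180°W / 90°S: lon 341.3926°, lat 79.8039°.
Field: lon ⌊341.3926/20⌋ = 17 → R; lat ⌊79.8039/10⌋ = 7 → H.
Square: lon ⌊1.3926/2⌋ = 0; lat ⌊9.8039/1⌋ = 9.
Subsquare: lon ⌊1.3926/0.0833333⌋ = 16 → q; lat ⌊0.8039/0.0416667⌋ = 19 → t.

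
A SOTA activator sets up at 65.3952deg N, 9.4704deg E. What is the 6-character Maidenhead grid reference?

Offset from 180°W / 90°S: lon 189.4704°, lat 155.3952°.
Field: lon ⌊189.4704/20⌋ = 9 → J; lat ⌊155.3952/10⌋ = 15 → P.
Square: lon ⌊9.4704/2⌋ = 4; lat ⌊5.3952/1⌋ = 5.
Subsquare: lon ⌊1.4704/0.0833333⌋ = 17 → r; lat ⌊0.3952/0.0416667⌋ = 9 → j.

JP45rj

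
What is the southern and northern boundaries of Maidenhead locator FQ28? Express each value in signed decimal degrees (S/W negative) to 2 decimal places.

Field F=5, Q=16: +5·20° lon, +16·10° lat → SW at lon -80°, lat 70°.
Square 2, 8: +2·2° lon, +8·1° lat → SW at lon -76°, lat 78°.
Cell spans 2° lon × 1° lat.
south 78.00, north 79.00.

78.00, 79.00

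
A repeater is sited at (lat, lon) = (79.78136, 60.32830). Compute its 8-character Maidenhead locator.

MQ09ds97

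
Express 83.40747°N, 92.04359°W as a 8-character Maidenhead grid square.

ER33xj47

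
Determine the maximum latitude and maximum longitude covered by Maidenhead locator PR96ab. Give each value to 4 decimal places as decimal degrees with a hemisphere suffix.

86.0833° N, 138.0833° E

Field P=15, R=17: +15·20° lon, +17·10° lat → SW at lon 120°, lat 80°.
Square 9, 6: +9·2° lon, +6·1° lat → SW at lon 138°, lat 86°.
Subsquare a=0, b=1: +0·0.0833333° lon, +1·0.0416667° lat → SW at lon 138°, lat 86.0417°.
Cell spans 0.0833333° lon × 0.0416667° lat. NE corner is SW corner plus one full cell.
latitude 86.0833° N, longitude 138.0833° E.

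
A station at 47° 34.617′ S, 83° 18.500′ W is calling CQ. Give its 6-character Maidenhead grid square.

EE82ik

Offset from 180°W / 90°S: lon 96.6917°, lat 42.4231°.
Field: lon ⌊96.6917/20⌋ = 4 → E; lat ⌊42.4231/10⌋ = 4 → E.
Square: lon ⌊16.6917/2⌋ = 8; lat ⌊2.4231/1⌋ = 2.
Subsquare: lon ⌊0.6917/0.0833333⌋ = 8 → i; lat ⌊0.4231/0.0416667⌋ = 10 → k.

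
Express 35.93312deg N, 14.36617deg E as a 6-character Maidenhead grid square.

Shift to the Maidenhead origin (180°W, 90°S): lon 194.3662, lat 125.9331.
Field: 194.3662/20 → 9 → J, 125.9331/10 → 12 → M; chars JM.
Square: 14.3662/2 → 7, 5.9331/1 → 5; chars 75.
Subsquare: 0.3662/0.0833333 → 4 → e, 0.9331/0.0416667 → 22 → w; chars ew.

JM75ew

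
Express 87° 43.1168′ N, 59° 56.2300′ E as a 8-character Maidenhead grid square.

Offset from 180°W / 90°S: lon 239.93717°, lat 177.71861°.
Field: 239.93717/20 → 11 → L, 177.71861/10 → 17 → R; chars LR.
Square: 19.93717/2 → 9, 7.71861/1 → 7; chars 97.
Subsquare: 1.93717/0.0833333 → 23 → x, 0.71861/0.0416667 → 17 → r; chars xr.
Extended square: 0.02050/0.00833333 → 2, 0.01028/0.00416667 → 2; chars 22.

LR97xr22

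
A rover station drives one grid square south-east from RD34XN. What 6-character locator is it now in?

RD44am

Longitude subsquare x = 23; +1 → 24, wraps to 0 = a, carry into square.
Longitude square 3; +1 → 4.
Latitude subsquare n = 13; −1 → 12 = m.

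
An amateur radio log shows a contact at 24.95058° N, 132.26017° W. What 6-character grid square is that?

CL34uw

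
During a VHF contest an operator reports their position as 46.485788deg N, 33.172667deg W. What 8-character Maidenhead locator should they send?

HN36jl96

Shift to the Maidenhead origin (180°W, 90°S): lon 146.82733, lat 136.48579.
Field: lon ⌊146.82733/20⌋ = 7 → H; lat ⌊136.48579/10⌋ = 13 → N.
Square: lon ⌊6.82733/2⌋ = 3; lat ⌊6.48579/1⌋ = 6.
Subsquare: lon ⌊0.82733/0.0833333⌋ = 9 → j; lat ⌊0.48579/0.0416667⌋ = 11 → l.
Extended square: lon ⌊0.07733/0.00833333⌋ = 9; lat ⌊0.02745/0.00416667⌋ = 6.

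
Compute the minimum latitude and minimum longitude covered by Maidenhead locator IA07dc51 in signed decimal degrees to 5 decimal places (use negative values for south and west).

-82.91250, -19.70833

Field I=8, A=0: +8·20° lon, +0·10° lat → SW at lon -20°, lat -90°.
Square 0, 7: +0·2° lon, +7·1° lat → SW at lon -20°, lat -83°.
Subsquare d=3, c=2: +3·0.0833333° lon, +2·0.0416667° lat → SW at lon -19.75°, lat -82.9167°.
Extended square 5, 1: +5·0.00833333° lon, +1·0.00416667° lat → SW at lon -19.7083°, lat -82.9125°.
latitude -82.91250, longitude -19.70833.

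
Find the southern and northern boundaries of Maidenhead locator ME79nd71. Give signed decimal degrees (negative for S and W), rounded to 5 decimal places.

Field M=12, E=4: +12·20° lon, +4·10° lat → SW at lon 60°, lat -50°.
Square 7, 9: +7·2° lon, +9·1° lat → SW at lon 74°, lat -41°.
Subsquare n=13, d=3: +13·0.0833333° lon, +3·0.0416667° lat → SW at lon 75.0833°, lat -40.875°.
Extended square 7, 1: +7·0.00833333° lon, +1·0.00416667° lat → SW at lon 75.1417°, lat -40.8708°.
Cell spans 0.00833333° lon × 0.00416667° lat.
south -40.87083, north -40.86667.

-40.87083, -40.86667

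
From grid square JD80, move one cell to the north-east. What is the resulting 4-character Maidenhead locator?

Longitude square 8; +1 → 9.
Latitude square 0; +1 → 1.

JD91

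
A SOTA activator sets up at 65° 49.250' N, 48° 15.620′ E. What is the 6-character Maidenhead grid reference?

Shift to the Maidenhead origin (180°W, 90°S): lon 228.2603, lat 155.8208.
Field: 228.2603/20 → 11 → L, 155.8208/10 → 15 → P; chars LP.
Square: 8.2603/2 → 4, 5.8208/1 → 5; chars 45.
Subsquare: 0.2603/0.0833333 → 3 → d, 0.8208/0.0416667 → 19 → t; chars dt.

LP45dt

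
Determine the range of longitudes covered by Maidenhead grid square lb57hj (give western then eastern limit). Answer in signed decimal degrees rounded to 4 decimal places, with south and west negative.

50.5833, 50.6667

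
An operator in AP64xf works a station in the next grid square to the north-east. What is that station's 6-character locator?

AP74ag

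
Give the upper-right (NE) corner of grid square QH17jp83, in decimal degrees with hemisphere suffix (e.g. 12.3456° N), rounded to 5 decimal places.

12.35833° S, 142.82500° E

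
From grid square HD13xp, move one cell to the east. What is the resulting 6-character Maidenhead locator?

HD23ap

Longitude subsquare x = 23; +1 → 24, wraps to 0 = a, carry into square.
Longitude square 1; +1 → 2.
The latitude characters are unchanged.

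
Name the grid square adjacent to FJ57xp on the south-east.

FJ67ao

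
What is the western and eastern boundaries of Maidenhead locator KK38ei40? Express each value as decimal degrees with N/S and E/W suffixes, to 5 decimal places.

Field K=10, K=10: +10·20° lon, +10·10° lat → SW at lon 20°, lat 10°.
Square 3, 8: +3·2° lon, +8·1° lat → SW at lon 26°, lat 18°.
Subsquare e=4, i=8: +4·0.0833333° lon, +8·0.0416667° lat → SW at lon 26.3333°, lat 18.3333°.
Extended square 4, 0: +4·0.00833333° lon, +0·0.00416667° lat → SW at lon 26.3667°, lat 18.3333°.
Cell spans 0.00833333° lon × 0.00416667° lat.
west 26.36667° E, east 26.37500° E.

26.36667° E, 26.37500° E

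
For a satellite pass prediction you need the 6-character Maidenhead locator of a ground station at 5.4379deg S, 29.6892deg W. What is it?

HI54dn

Offset from 180°W / 90°S: lon 150.3108°, lat 84.5621°.
Field (20°×10°, letters A–R): 150.3108/20 → 7 → H, 84.5621/10 → 8 → I; chars HI.
Square (2°×1°, digits 0–9): 10.3108/2 → 5, 4.5621/1 → 4; chars 54.
Subsquare (5′×2.5′, letters a–x): 0.3108/0.0833333 → 3 → d, 0.5621/0.0416667 → 13 → n; chars dn.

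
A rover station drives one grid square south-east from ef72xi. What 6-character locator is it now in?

Longitude subsquare x = 23; +1 → 24, wraps to 0 = a, carry into square.
Longitude square 7; +1 → 8.
Latitude subsquare i = 8; −1 → 7 = h.

EF82ah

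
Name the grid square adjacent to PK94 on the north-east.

Longitude square 9; +1 → 10, wraps to 0, carry into field.
Longitude field P = 15; +1 → 16 = Q.
Latitude square 4; +1 → 5.

QK05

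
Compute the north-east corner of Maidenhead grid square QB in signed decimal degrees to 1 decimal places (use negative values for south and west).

-70.0, 160.0

Field Q=16, B=1: +16·20° lon, +1·10° lat → SW at lon 140°, lat -80°.
Cell spans 20° lon × 10° lat. NE corner is SW corner plus one full cell.
latitude -70.0, longitude 160.0.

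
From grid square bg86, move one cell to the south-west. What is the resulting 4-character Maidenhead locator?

Longitude square 8; −1 → 7.
Latitude square 6; −1 → 5.

BG75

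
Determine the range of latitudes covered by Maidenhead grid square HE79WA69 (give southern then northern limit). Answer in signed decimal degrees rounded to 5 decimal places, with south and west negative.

-40.96250, -40.95833

Field H=7, E=4: +7·20° lon, +4·10° lat → SW at lon -40°, lat -50°.
Square 7, 9: +7·2° lon, +9·1° lat → SW at lon -26°, lat -41°.
Subsquare w=22, a=0: +22·0.0833333° lon, +0·0.0416667° lat → SW at lon -24.1667°, lat -41°.
Extended square 6, 9: +6·0.00833333° lon, +9·0.00416667° lat → SW at lon -24.1167°, lat -40.9625°.
Cell spans 0.00833333° lon × 0.00416667° lat.
south -40.96250, north -40.95833.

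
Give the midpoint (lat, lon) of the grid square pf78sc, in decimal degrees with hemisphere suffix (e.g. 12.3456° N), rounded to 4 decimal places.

Field P=15, F=5: +15·20° lon, +5·10° lat → SW at lon 120°, lat -40°.
Square 7, 8: +7·2° lon, +8·1° lat → SW at lon 134°, lat -32°.
Subsquare s=18, c=2: +18·0.0833333° lon, +2·0.0416667° lat → SW at lon 135.5°, lat -31.9167°.
Cell spans 0.0833333° lon × 0.0416667° lat. Centre is SW corner plus half of each.
latitude 31.8958° S, longitude 135.5417° E.

31.8958° S, 135.5417° E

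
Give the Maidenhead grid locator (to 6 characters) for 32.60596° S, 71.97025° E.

MF57xj

Shift to the Maidenhead origin (180°W, 90°S): lon 251.9702, lat 57.3940.
Field (20°×10°, letters A–R): lon ⌊251.9702/20⌋ = 12 → M; lat ⌊57.3940/10⌋ = 5 → F.
Square (2°×1°, digits 0–9): lon ⌊11.9702/2⌋ = 5; lat ⌊7.3940/1⌋ = 7.
Subsquare (5′×2.5′, letters a–x): lon ⌊1.9702/0.0833333⌋ = 23 → x; lat ⌊0.3940/0.0416667⌋ = 9 → j.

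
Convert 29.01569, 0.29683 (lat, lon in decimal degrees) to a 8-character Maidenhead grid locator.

JL09da53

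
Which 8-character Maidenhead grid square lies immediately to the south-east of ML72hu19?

ML72hu28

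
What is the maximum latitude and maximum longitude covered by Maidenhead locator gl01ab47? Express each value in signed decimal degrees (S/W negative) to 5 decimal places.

21.07500, -59.95833

Field G=6, L=11: +6·20° lon, +11·10° lat → SW at lon -60°, lat 20°.
Square 0, 1: +0·2° lon, +1·1° lat → SW at lon -60°, lat 21°.
Subsquare a=0, b=1: +0·0.0833333° lon, +1·0.0416667° lat → SW at lon -60°, lat 21.0417°.
Extended square 4, 7: +4·0.00833333° lon, +7·0.00416667° lat → SW at lon -59.9667°, lat 21.0708°.
Cell spans 0.00833333° lon × 0.00416667° lat. NE corner is SW corner plus one full cell.
latitude 21.07500, longitude -59.95833.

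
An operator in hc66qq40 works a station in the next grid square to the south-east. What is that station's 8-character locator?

HC66qp59

Longitude extended square 4; +1 → 5.
Latitude extended square 0; −1 → -1, wraps to 9, carry into subsquare.
Latitude subsquare q = 16; −1 → 15 = p.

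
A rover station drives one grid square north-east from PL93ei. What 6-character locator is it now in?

PL93fj

Longitude subsquare e = 4; +1 → 5 = f.
Latitude subsquare i = 8; +1 → 9 = j.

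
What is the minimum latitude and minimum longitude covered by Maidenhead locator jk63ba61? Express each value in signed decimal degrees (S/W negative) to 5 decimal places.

13.00417, 12.13333

Field J=9, K=10: +9·20° lon, +10·10° lat → SW at lon 0°, lat 10°.
Square 6, 3: +6·2° lon, +3·1° lat → SW at lon 12°, lat 13°.
Subsquare b=1, a=0: +1·0.0833333° lon, +0·0.0416667° lat → SW at lon 12.0833°, lat 13°.
Extended square 6, 1: +6·0.00833333° lon, +1·0.00416667° lat → SW at lon 12.1333°, lat 13.0042°.
latitude 13.00417, longitude 12.13333.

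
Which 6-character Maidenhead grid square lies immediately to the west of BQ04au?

Longitude subsquare a = 0; −1 → -1, wraps to 23 = x, carry into square.
Longitude square 0; −1 → -1, wraps to 9, carry into field.
Longitude field B = 1; −1 → 0 = A.
The latitude characters are unchanged.

AQ94xu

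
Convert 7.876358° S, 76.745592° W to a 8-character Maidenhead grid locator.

FI12pc09

Add 180° to longitude and 90° to latitude: 103.25441, 82.12364.
Field (20°×10°, letters A–R): lon ⌊103.25441/20⌋ = 5 → F; lat ⌊82.12364/10⌋ = 8 → I.
Square (2°×1°, digits 0–9): lon ⌊3.25441/2⌋ = 1; lat ⌊2.12364/1⌋ = 2.
Subsquare (5′×2.5′, letters a–x): lon ⌊1.25441/0.0833333⌋ = 15 → p; lat ⌊0.12364/0.0416667⌋ = 2 → c.
Extended square (30″×15″, digits 0–9): lon ⌊0.00441/0.00833333⌋ = 0; lat ⌊0.04031/0.00416667⌋ = 9.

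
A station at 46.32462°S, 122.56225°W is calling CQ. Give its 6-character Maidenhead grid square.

CE83rq

Add 180° to longitude and 90° to latitude: 57.4377, 43.6754.
Field (20°×10°, letters A–R): 57.4377/20 → 2 → C, 43.6754/10 → 4 → E; chars CE.
Square (2°×1°, digits 0–9): 17.4377/2 → 8, 3.6754/1 → 3; chars 83.
Subsquare (5′×2.5′, letters a–x): 1.4377/0.0833333 → 17 → r, 0.6754/0.0416667 → 16 → q; chars rq.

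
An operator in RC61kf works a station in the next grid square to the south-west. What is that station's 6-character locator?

RC61je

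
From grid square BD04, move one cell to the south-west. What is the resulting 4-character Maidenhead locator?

AD93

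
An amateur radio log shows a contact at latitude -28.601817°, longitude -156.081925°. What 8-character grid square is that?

BG11xj05

Add 180° to longitude and 90° to latitude: 23.91807, 61.39818.
Field: lon ⌊23.91807/20⌋ = 1 → B; lat ⌊61.39818/10⌋ = 6 → G.
Square: lon ⌊3.91807/2⌋ = 1; lat ⌊1.39818/1⌋ = 1.
Subsquare: lon ⌊1.91807/0.0833333⌋ = 23 → x; lat ⌊0.39818/0.0416667⌋ = 9 → j.
Extended square: lon ⌊0.00141/0.00833333⌋ = 0; lat ⌊0.02318/0.00416667⌋ = 5.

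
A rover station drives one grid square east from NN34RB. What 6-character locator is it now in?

NN34sb

Longitude subsquare r = 17; +1 → 18 = s.
The latitude characters are unchanged.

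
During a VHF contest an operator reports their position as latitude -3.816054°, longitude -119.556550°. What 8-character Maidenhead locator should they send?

Offset from 180°W / 90°S: lon 60.44345°, lat 86.18395°.
Field: lon ⌊60.44345/20⌋ = 3 → D; lat ⌊86.18395/10⌋ = 8 → I.
Square: lon ⌊0.44345/2⌋ = 0; lat ⌊6.18395/1⌋ = 6.
Subsquare: lon ⌊0.44345/0.0833333⌋ = 5 → f; lat ⌊0.18395/0.0416667⌋ = 4 → e.
Extended square: lon ⌊0.02678/0.00833333⌋ = 3; lat ⌊0.01728/0.00416667⌋ = 4.

DI06fe34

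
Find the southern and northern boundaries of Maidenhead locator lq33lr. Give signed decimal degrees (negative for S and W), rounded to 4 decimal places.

73.7083, 73.7500

Field L=11, Q=16: +11·20° lon, +16·10° lat → SW at lon 40°, lat 70°.
Square 3, 3: +3·2° lon, +3·1° lat → SW at lon 46°, lat 73°.
Subsquare l=11, r=17: +11·0.0833333° lon, +17·0.0416667° lat → SW at lon 46.9167°, lat 73.7083°.
Cell spans 0.0833333° lon × 0.0416667° lat.
south 73.7083, north 73.7500.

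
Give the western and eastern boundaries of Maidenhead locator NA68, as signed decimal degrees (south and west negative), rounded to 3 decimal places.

Field N=13, A=0: +13·20° lon, +0·10° lat → SW at lon 80°, lat -90°.
Square 6, 8: +6·2° lon, +8·1° lat → SW at lon 92°, lat -82°.
Cell spans 2° lon × 1° lat.
west 92.000, east 94.000.

92.000, 94.000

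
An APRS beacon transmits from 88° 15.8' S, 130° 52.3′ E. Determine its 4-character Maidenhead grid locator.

Add 180° to longitude and 90° to latitude: 310.87, 1.74.
Field (20°×10°, letters A–R): lon ⌊310.87/20⌋ = 15 → P; lat ⌊1.74/10⌋ = 0 → A.
Square (2°×1°, digits 0–9): lon ⌊10.87/2⌋ = 5; lat ⌊1.74/1⌋ = 1.

PA51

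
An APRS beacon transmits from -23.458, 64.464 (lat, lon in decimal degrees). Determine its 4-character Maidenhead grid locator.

MG26

Offset from 180°W / 90°S: lon 244.46°, lat 66.54°.
Field: 244.46/20 → 12 → M, 66.54/10 → 6 → G; chars MG.
Square: 4.46/2 → 2, 6.54/1 → 6; chars 26.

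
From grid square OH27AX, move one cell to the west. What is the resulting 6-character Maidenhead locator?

Longitude subsquare a = 0; −1 → -1, wraps to 23 = x, carry into square.
Longitude square 2; −1 → 1.
The latitude characters are unchanged.

OH17xx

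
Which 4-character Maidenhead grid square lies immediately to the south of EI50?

Latitude square 0; −1 → -1, wraps to 9, carry into field.
Latitude field I = 8; −1 → 7 = H.
The longitude characters are unchanged.

EH59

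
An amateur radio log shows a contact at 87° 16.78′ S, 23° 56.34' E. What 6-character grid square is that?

Add 180° to longitude and 90° to latitude: 203.9390, 2.7203.
Field (20°×10°, letters A–R): lon ⌊203.9390/20⌋ = 10 → K; lat ⌊2.7203/10⌋ = 0 → A.
Square (2°×1°, digits 0–9): lon ⌊3.9390/2⌋ = 1; lat ⌊2.7203/1⌋ = 2.
Subsquare (5′×2.5′, letters a–x): lon ⌊1.9390/0.0833333⌋ = 23 → x; lat ⌊0.7203/0.0416667⌋ = 17 → r.

KA12xr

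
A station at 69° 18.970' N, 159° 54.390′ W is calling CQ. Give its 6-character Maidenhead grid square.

Shift to the Maidenhead origin (180°W, 90°S): lon 20.0935, lat 159.3162.
Field: lon ⌊20.0935/20⌋ = 1 → B; lat ⌊159.3162/10⌋ = 15 → P.
Square: lon ⌊0.0935/2⌋ = 0; lat ⌊9.3162/1⌋ = 9.
Subsquare: lon ⌊0.0935/0.0833333⌋ = 1 → b; lat ⌊0.3162/0.0416667⌋ = 7 → h.

BP09bh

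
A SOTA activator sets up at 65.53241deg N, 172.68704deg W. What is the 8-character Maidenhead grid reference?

Shift to the Maidenhead origin (180°W, 90°S): lon 7.31296, lat 155.53241.
Field (20°×10°, letters A–R): 7.31296/20 → 0 → A, 155.53241/10 → 15 → P; chars AP.
Square (2°×1°, digits 0–9): 7.31296/2 → 3, 5.53241/1 → 5; chars 35.
Subsquare (5′×2.5′, letters a–x): 1.31296/0.0833333 → 15 → p, 0.53241/0.0416667 → 12 → m; chars pm.
Extended square (30″×15″, digits 0–9): 0.06296/0.00833333 → 7, 0.03241/0.00416667 → 7; chars 77.

AP35pm77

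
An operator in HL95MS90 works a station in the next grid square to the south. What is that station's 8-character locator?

HL95mr99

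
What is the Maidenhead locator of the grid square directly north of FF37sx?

FF38sa

Latitude subsquare x = 23; +1 → 24, wraps to 0 = a, carry into square.
Latitude square 7; +1 → 8.
The longitude characters are unchanged.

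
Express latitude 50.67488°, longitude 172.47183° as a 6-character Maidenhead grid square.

Offset from 180°W / 90°S: lon 352.4718°, lat 140.6749°.
Field: lon ⌊352.4718/20⌋ = 17 → R; lat ⌊140.6749/10⌋ = 14 → O.
Square: lon ⌊12.4718/2⌋ = 6; lat ⌊0.6749/1⌋ = 0.
Subsquare: lon ⌊0.4718/0.0833333⌋ = 5 → f; lat ⌊0.6749/0.0416667⌋ = 16 → q.

RO60fq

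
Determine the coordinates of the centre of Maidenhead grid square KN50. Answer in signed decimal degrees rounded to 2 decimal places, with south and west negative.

40.50, 31.00

Field K=10, N=13: +10·20° lon, +13·10° lat → SW at lon 20°, lat 40°.
Square 5, 0: +5·2° lon, +0·1° lat → SW at lon 30°, lat 40°.
Cell spans 2° lon × 1° lat. Centre is SW corner plus half of each.
latitude 40.50, longitude 31.00.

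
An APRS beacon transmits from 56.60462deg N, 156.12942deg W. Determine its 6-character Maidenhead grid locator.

BO16wo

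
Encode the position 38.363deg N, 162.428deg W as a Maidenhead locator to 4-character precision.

AM88

Shift to the Maidenhead origin (180°W, 90°S): lon 17.57, lat 128.36.
Field: lon ⌊17.57/20⌋ = 0 → A; lat ⌊128.36/10⌋ = 12 → M.
Square: lon ⌊17.57/2⌋ = 8; lat ⌊8.36/1⌋ = 8.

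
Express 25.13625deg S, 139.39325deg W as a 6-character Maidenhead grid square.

CG04hu

Shift to the Maidenhead origin (180°W, 90°S): lon 40.6068, lat 64.8637.
Field: lon ⌊40.6068/20⌋ = 2 → C; lat ⌊64.8637/10⌋ = 6 → G.
Square: lon ⌊0.6068/2⌋ = 0; lat ⌊4.8637/1⌋ = 4.
Subsquare: lon ⌊0.6068/0.0833333⌋ = 7 → h; lat ⌊0.8637/0.0416667⌋ = 20 → u.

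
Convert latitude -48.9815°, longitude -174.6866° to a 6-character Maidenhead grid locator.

AE21pa

Shift to the Maidenhead origin (180°W, 90°S): lon 5.3134, lat 41.0185.
Field: 5.3134/20 → 0 → A, 41.0185/10 → 4 → E; chars AE.
Square: 5.3134/2 → 2, 1.0185/1 → 1; chars 21.
Subsquare: 1.3134/0.0833333 → 15 → p, 0.0185/0.0416667 → 0 → a; chars pa.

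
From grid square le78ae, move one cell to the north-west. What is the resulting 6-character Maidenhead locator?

LE68xf

Longitude subsquare a = 0; −1 → -1, wraps to 23 = x, carry into square.
Longitude square 7; −1 → 6.
Latitude subsquare e = 4; +1 → 5 = f.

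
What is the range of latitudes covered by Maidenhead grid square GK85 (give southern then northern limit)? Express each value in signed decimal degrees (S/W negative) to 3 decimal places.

Field G=6, K=10: +6·20° lon, +10·10° lat → SW at lon -60°, lat 10°.
Square 8, 5: +8·2° lon, +5·1° lat → SW at lon -44°, lat 15°.
Cell spans 2° lon × 1° lat.
south 15.000, north 16.000.

15.000, 16.000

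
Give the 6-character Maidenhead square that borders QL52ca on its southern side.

QL51cx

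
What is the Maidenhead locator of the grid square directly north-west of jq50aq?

JQ40xr

Longitude subsquare a = 0; −1 → -1, wraps to 23 = x, carry into square.
Longitude square 5; −1 → 4.
Latitude subsquare q = 16; +1 → 17 = r.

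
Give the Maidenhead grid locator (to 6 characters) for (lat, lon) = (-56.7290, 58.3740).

LD93eg

Add 180° to longitude and 90° to latitude: 238.3740, 33.2710.
Field: 238.3740/20 → 11 → L, 33.2710/10 → 3 → D; chars LD.
Square: 18.3740/2 → 9, 3.2710/1 → 3; chars 93.
Subsquare: 0.3740/0.0833333 → 4 → e, 0.2710/0.0416667 → 6 → g; chars eg.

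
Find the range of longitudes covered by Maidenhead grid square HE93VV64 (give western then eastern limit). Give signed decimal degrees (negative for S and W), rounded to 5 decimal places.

-20.20000, -20.19167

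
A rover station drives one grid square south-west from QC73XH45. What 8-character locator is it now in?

QC73xh34

Longitude extended square 4; −1 → 3.
Latitude extended square 5; −1 → 4.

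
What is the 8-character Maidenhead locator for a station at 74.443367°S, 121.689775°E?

PB05un23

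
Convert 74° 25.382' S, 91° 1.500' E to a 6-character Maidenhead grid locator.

NB55mn

Offset from 180°W / 90°S: lon 271.0250°, lat 15.5770°.
Field: 271.0250/20 → 13 → N, 15.5770/10 → 1 → B; chars NB.
Square: 11.0250/2 → 5, 5.5770/1 → 5; chars 55.
Subsquare: 1.0250/0.0833333 → 12 → m, 0.5770/0.0416667 → 13 → n; chars mn.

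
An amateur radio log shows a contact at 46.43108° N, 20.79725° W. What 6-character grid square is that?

HN96ok

Offset from 180°W / 90°S: lon 159.2028°, lat 136.4311°.
Field: 159.2028/20 → 7 → H, 136.4311/10 → 13 → N; chars HN.
Square: 19.2028/2 → 9, 6.4311/1 → 6; chars 96.
Subsquare: 1.2028/0.0833333 → 14 → o, 0.4311/0.0416667 → 10 → k; chars ok.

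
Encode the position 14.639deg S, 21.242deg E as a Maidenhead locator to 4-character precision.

KH05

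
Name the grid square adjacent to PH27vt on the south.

Latitude subsquare t = 19; −1 → 18 = s.
The longitude characters are unchanged.

PH27vs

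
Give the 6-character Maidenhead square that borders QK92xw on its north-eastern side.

RK02ax

Longitude subsquare x = 23; +1 → 24, wraps to 0 = a, carry into square.
Longitude square 9; +1 → 10, wraps to 0, carry into field.
Longitude field Q = 16; +1 → 17 = R.
Latitude subsquare w = 22; +1 → 23 = x.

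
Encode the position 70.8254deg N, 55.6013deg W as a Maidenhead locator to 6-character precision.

GQ20et

Offset from 180°W / 90°S: lon 124.3987°, lat 160.8254°.
Field (20°×10°, letters A–R): lon ⌊124.3987/20⌋ = 6 → G; lat ⌊160.8254/10⌋ = 16 → Q.
Square (2°×1°, digits 0–9): lon ⌊4.3987/2⌋ = 2; lat ⌊0.8254/1⌋ = 0.
Subsquare (5′×2.5′, letters a–x): lon ⌊0.3987/0.0833333⌋ = 4 → e; lat ⌊0.8254/0.0416667⌋ = 19 → t.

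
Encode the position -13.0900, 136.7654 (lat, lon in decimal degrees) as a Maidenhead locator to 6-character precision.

PH86jv

Offset from 180°W / 90°S: lon 316.7654°, lat 76.9100°.
Field (20°×10°, letters A–R): 316.7654/20 → 15 → P, 76.9100/10 → 7 → H; chars PH.
Square (2°×1°, digits 0–9): 16.7654/2 → 8, 6.9100/1 → 6; chars 86.
Subsquare (5′×2.5′, letters a–x): 0.7654/0.0833333 → 9 → j, 0.9100/0.0416667 → 21 → v; chars jv.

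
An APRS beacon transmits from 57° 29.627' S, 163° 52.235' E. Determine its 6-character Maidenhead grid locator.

RD12wm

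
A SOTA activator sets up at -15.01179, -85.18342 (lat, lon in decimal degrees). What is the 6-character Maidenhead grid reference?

Add 180° to longitude and 90° to latitude: 94.8166, 74.9882.
Field: 94.8166/20 → 4 → E, 74.9882/10 → 7 → H; chars EH.
Square: 14.8166/2 → 7, 4.9882/1 → 4; chars 74.
Subsquare: 0.8166/0.0833333 → 9 → j, 0.9882/0.0416667 → 23 → x; chars jx.

EH74jx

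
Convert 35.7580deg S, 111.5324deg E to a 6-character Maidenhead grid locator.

Offset from 180°W / 90°S: lon 291.5324°, lat 54.2420°.
Field: lon ⌊291.5324/20⌋ = 14 → O; lat ⌊54.2420/10⌋ = 5 → F.
Square: lon ⌊11.5324/2⌋ = 5; lat ⌊4.2420/1⌋ = 4.
Subsquare: lon ⌊1.5324/0.0833333⌋ = 18 → s; lat ⌊0.2420/0.0416667⌋ = 5 → f.

OF54sf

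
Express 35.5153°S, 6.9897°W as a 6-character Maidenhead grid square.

IF64ml

Offset from 180°W / 90°S: lon 173.0103°, lat 54.4847°.
Field: 173.0103/20 → 8 → I, 54.4847/10 → 5 → F; chars IF.
Square: 13.0103/2 → 6, 4.4847/1 → 4; chars 64.
Subsquare: 1.0103/0.0833333 → 12 → m, 0.4847/0.0416667 → 11 → l; chars ml.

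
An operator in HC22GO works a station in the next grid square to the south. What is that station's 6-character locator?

Latitude subsquare o = 14; −1 → 13 = n.
The longitude characters are unchanged.

HC22gn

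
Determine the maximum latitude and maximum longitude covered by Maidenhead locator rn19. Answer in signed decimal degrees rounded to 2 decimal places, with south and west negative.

50.00, 164.00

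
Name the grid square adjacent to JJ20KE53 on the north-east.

JJ20ke64

Longitude extended square 5; +1 → 6.
Latitude extended square 3; +1 → 4.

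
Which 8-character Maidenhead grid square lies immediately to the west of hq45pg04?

HQ45og94

Longitude extended square 0; −1 → -1, wraps to 9, carry into subsquare.
Longitude subsquare p = 15; −1 → 14 = o.
The latitude characters are unchanged.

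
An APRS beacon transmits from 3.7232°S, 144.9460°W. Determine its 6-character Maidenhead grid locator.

BI76mg

Shift to the Maidenhead origin (180°W, 90°S): lon 35.0540, lat 86.2768.
Field: 35.0540/20 → 1 → B, 86.2768/10 → 8 → I; chars BI.
Square: 15.0540/2 → 7, 6.2768/1 → 6; chars 76.
Subsquare: 1.0540/0.0833333 → 12 → m, 0.2768/0.0416667 → 6 → g; chars mg.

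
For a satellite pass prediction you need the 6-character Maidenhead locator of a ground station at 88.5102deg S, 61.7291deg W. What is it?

FA91dl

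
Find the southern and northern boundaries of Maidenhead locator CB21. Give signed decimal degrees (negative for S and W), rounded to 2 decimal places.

Field C=2, B=1: +2·20° lon, +1·10° lat → SW at lon -140°, lat -80°.
Square 2, 1: +2·2° lon, +1·1° lat → SW at lon -136°, lat -79°.
Cell spans 2° lon × 1° lat.
south -79.00, north -78.00.

-79.00, -78.00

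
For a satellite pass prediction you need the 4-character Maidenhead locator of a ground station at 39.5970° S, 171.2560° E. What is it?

RF50

Add 180° to longitude and 90° to latitude: 351.26, 50.40.
Field: 351.26/20 → 17 → R, 50.40/10 → 5 → F; chars RF.
Square: 11.26/2 → 5, 0.40/1 → 0; chars 50.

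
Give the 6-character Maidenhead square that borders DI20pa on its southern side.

Latitude subsquare a = 0; −1 → -1, wraps to 23 = x, carry into square.
Latitude square 0; −1 → -1, wraps to 9, carry into field.
Latitude field I = 8; −1 → 7 = H.
The longitude characters are unchanged.

DH29px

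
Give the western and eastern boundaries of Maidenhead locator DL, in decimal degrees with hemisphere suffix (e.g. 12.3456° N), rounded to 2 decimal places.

Field D=3, L=11: +3·20° lon, +11·10° lat → SW at lon -120°, lat 20°.
Cell spans 20° lon × 10° lat.
west 120.00° W, east 100.00° W.

120.00° W, 100.00° W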